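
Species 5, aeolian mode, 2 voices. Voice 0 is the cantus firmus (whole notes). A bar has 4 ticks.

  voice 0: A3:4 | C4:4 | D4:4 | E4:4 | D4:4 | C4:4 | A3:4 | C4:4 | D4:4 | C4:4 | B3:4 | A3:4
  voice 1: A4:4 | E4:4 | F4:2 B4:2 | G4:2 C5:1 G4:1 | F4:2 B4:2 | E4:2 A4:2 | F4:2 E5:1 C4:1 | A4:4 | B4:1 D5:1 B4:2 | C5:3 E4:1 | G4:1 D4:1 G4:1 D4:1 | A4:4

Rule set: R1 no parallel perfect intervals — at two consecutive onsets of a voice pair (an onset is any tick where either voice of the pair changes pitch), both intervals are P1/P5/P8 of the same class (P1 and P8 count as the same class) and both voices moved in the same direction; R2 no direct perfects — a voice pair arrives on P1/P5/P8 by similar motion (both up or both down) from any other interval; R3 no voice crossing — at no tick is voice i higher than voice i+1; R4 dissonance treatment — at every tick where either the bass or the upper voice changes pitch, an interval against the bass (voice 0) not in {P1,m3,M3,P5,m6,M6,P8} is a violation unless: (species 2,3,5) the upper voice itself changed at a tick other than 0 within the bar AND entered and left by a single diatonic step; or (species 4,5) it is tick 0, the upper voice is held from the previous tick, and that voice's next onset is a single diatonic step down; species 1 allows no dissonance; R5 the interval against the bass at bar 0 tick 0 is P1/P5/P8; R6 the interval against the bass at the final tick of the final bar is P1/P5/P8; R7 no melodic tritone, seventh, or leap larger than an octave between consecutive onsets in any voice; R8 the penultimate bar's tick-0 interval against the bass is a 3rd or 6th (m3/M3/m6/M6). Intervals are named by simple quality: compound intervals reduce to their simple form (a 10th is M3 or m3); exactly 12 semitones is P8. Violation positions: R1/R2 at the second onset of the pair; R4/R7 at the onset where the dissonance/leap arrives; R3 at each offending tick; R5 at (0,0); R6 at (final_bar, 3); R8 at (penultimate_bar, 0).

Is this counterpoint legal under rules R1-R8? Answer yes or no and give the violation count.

bar 0: v0=A3 v1=A4 (P8)
bar 1: v0=C4 v1=E4 (M3)
bar 2: v0=D4 v1=F4 (m3)
bar 3: v0=E4 v1=G4 (m3)
bar 4: v0=D4 v1=F4 (m3)
bar 5: v0=C4 v1=E4 (M3)
bar 6: v0=A3 v1=F4 (m6)
bar 7: v0=C4 v1=A4 (M6)
bar 8: v0=D4 v1=B4 (M6)
bar 9: v0=C4 v1=C5 (P8)
bar 10: v0=B3 v1=G4 (m6)
bar 11: v0=A3 v1=A4 (P8)
  R7 @ bar2.2: F4->B4 leap 6st
  R7 @ bar4.2: F4->B4 leap 6st
  R7 @ bar6.2: F4->E5 leap 11st
  R7 @ bar6.3: E5->C4 leap 16st

No (4 violations)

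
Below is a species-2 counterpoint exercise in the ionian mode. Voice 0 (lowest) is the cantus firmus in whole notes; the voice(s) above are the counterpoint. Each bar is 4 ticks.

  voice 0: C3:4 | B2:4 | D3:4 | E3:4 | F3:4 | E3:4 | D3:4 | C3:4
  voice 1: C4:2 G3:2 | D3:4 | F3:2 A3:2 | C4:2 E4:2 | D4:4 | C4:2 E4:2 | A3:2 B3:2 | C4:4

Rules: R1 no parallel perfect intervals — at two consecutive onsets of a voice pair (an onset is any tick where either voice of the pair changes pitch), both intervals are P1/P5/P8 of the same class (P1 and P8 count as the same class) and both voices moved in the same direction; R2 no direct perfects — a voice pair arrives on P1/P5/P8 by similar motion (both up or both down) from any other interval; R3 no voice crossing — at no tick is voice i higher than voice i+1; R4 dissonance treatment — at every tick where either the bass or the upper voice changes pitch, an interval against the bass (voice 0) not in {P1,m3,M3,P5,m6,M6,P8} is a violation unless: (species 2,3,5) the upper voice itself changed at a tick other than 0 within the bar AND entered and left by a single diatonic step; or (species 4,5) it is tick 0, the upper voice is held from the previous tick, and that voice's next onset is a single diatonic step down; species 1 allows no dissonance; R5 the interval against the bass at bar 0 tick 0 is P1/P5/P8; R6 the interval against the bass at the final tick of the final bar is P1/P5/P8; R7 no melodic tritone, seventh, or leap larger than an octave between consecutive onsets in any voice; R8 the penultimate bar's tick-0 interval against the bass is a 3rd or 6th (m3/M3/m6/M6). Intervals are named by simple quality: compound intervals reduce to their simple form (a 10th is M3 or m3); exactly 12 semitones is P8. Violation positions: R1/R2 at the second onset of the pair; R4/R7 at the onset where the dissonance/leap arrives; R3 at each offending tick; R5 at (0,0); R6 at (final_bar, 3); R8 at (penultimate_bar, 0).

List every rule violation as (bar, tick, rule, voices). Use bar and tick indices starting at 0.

bar 0: v0=C3 v1=C4 downbeat P8
bar 1: v0=B2 v1=D3 downbeat m3
bar 2: v0=D3 v1=F3 downbeat m3
bar 3: v0=E3 v1=C4 downbeat m6
bar 4: v0=F3 v1=D4 downbeat M6
bar 5: v0=E3 v1=C4 downbeat m6
bar 6: v0=D3 v1=A3 downbeat P5
bar 7: v0=C3 v1=C4 downbeat P8
  -> R2 @ bar 6 tick 0 v(0, 1): E3/E4 P8 -> D3/A3 P5 similar
  -> R8 @ bar 6 tick 0 v(0, 1): penult P5 not 3rd/6th

(6, 0, R2, (0, 1))
(6, 0, R8, (0, 1))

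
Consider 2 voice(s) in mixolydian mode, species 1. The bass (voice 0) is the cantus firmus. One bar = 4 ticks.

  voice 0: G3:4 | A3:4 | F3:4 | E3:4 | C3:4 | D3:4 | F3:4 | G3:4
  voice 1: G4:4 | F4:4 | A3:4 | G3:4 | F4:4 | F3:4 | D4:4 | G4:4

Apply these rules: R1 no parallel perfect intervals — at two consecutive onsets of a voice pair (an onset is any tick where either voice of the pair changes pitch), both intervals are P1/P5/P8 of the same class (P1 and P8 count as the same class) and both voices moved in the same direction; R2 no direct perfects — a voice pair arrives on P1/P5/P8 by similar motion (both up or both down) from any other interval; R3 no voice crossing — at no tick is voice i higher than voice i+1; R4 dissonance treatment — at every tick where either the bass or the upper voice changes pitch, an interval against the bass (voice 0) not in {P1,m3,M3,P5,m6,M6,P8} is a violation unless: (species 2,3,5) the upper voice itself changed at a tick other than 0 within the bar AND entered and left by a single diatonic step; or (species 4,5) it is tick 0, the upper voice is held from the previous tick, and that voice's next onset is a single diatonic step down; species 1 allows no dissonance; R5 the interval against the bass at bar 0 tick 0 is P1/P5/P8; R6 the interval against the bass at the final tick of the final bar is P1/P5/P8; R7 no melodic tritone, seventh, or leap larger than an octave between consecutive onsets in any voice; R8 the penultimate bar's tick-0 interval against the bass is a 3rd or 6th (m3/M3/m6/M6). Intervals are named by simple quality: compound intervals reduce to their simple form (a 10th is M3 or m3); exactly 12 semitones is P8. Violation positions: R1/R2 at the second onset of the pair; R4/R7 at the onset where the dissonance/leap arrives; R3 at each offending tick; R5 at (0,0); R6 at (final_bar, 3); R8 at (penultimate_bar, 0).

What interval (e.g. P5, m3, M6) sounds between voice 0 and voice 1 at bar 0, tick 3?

voice 0=G3 voice 1=G4 -> P8

P8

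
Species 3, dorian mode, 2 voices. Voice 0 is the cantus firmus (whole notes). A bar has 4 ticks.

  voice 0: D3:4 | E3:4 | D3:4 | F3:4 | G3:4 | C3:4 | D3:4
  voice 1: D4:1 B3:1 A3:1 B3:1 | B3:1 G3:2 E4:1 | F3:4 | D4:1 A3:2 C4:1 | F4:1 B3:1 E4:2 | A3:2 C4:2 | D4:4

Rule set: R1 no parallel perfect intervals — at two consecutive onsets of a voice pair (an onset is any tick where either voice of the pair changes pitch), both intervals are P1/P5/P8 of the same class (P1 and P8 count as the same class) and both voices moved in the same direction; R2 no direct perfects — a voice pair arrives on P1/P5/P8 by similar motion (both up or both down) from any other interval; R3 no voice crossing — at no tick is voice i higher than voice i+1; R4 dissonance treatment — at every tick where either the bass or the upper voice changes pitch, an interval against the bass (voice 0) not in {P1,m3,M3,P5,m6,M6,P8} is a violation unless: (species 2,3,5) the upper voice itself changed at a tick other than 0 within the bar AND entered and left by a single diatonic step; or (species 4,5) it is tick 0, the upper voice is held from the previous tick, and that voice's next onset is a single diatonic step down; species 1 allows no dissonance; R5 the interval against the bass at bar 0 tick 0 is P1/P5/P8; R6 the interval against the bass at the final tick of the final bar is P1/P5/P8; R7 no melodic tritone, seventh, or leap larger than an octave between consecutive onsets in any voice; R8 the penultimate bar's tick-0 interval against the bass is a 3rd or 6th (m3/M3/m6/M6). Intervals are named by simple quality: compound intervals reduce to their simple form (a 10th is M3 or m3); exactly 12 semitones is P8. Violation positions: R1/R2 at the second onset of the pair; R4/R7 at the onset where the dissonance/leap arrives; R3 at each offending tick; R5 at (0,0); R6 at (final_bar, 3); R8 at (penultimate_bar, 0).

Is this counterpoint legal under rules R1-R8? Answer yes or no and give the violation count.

No (4 violations)

bar 0: v0=D3 v1=D4 (P8)
bar 1: v0=E3 v1=B3 (P5)
bar 2: v0=D3 v1=F3 (m3)
bar 3: v0=F3 v1=D4 (M6)
bar 4: v0=G3 v1=F4 (m7)
bar 5: v0=C3 v1=A3 (M6)
bar 6: v0=D3 v1=D4 (P8)
  R7 @ bar2.0: E4->F3 leap 11st
  R4 @ bar4.0: G3/F4 m7 untreated
  R7 @ bar4.1: F4->B3 leap 6st
  R1 @ bar6.0: C3/C4 P8 -> D3/D4 P8 similar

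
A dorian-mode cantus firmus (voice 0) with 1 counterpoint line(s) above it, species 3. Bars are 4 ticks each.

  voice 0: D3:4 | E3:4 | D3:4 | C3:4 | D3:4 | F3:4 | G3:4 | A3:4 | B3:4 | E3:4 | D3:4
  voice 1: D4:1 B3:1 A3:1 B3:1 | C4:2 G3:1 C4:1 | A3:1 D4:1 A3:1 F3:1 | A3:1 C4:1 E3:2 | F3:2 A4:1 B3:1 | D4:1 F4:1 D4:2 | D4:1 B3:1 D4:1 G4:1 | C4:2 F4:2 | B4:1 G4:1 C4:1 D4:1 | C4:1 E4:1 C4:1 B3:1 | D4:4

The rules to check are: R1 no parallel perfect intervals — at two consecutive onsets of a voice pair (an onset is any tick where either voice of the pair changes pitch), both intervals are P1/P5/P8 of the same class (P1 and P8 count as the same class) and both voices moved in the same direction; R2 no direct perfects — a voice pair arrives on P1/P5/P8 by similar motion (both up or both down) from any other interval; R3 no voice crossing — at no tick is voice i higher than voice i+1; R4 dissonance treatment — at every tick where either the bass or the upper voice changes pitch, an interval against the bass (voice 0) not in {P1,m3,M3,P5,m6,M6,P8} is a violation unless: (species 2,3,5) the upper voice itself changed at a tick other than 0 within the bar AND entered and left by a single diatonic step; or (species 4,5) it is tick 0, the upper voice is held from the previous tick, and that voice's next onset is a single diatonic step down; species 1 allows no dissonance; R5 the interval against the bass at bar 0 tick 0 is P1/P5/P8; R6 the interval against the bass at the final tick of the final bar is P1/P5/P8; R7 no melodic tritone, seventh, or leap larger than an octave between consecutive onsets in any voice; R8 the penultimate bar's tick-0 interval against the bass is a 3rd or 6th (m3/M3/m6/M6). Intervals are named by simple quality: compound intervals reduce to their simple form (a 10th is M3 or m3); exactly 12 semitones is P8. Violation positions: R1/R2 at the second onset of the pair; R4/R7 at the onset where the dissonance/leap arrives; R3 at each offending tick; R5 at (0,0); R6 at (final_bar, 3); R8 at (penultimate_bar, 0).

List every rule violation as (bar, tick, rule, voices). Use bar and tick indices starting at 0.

(2, 0, R2, (0, 1))
(4, 2, R7, (1,))
(4, 3, R7, (1,))
(8, 0, R2, (0, 1))
(8, 0, R7, (1,))
(8, 2, R4, (0, 1))

bar 0: v0=D3 v1=D4 downbeat P8
bar 1: v0=E3 v1=C4 downbeat m6
bar 2: v0=D3 v1=A3 downbeat P5
bar 3: v0=C3 v1=A3 downbeat M6
bar 4: v0=D3 v1=F3 downbeat m3
bar 5: v0=F3 v1=D4 downbeat M6
bar 6: v0=G3 v1=D4 downbeat P5
bar 7: v0=A3 v1=C4 downbeat m3
bar 8: v0=B3 v1=B4 downbeat P8
bar 9: v0=E3 v1=C4 downbeat m6
bar 10: v0=D3 v1=D4 downbeat P8
  -> R2 @ bar 2 tick 0 v(0, 1): E3/C4 m6 -> D3/A3 P5 similar
  -> R7 @ bar 4 tick 2 v(1,): F3->A4 leap 16st
  -> R7 @ bar 4 tick 3 v(1,): A4->B3 leap 10st
  -> R2 @ bar 8 tick 0 v(0, 1): A3/F4 m6 -> B3/B4 P8 similar
  -> R7 @ bar 8 tick 0 v(1,): F4->B4 leap 6st
  -> R4 @ bar 8 tick 2 v(0, 1): B3/C4 m2 untreated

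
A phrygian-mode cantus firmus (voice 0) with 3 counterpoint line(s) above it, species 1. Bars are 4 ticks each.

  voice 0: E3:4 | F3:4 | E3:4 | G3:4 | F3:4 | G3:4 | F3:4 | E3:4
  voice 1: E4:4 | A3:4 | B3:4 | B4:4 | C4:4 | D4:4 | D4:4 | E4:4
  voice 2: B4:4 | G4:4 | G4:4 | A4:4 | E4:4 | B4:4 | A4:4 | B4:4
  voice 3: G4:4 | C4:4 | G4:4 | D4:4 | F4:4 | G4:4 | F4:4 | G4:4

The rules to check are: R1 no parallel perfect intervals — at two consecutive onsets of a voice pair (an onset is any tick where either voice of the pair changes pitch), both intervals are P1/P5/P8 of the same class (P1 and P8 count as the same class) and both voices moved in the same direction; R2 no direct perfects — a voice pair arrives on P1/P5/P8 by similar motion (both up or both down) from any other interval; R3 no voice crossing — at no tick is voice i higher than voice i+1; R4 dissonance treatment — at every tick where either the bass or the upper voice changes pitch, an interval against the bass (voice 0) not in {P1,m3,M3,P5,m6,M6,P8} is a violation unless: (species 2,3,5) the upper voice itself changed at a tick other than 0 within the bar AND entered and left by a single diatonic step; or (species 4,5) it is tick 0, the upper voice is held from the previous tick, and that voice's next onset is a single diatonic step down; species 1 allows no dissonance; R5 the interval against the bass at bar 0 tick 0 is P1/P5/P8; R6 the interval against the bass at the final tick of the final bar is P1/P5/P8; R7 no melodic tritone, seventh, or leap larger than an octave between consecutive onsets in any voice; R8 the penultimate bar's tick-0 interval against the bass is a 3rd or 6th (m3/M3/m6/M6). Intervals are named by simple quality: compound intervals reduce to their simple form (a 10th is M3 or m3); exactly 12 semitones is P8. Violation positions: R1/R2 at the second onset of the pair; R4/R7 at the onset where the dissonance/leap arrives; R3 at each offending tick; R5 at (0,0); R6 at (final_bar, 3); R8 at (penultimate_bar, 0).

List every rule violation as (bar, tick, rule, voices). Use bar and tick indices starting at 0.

bar 0: v0=E3 v1=E4 v2=B4 v3=G4 downbeat m3
bar 1: v0=F3 v1=A3 v2=G4 v3=C4 downbeat P5
bar 2: v0=E3 v1=B3 v2=G4 v3=G4 downbeat m3
bar 3: v0=G3 v1=B4 v2=A4 v3=D4 downbeat P5
bar 4: v0=F3 v1=C4 v2=E4 v3=F4 downbeat P8
bar 5: v0=G3 v1=D4 v2=B4 v3=G4 downbeat P8
bar 6: v0=F3 v1=D4 v2=A4 v3=F4 downbeat P8
bar 7: v0=E3 v1=E4 v2=B4 v3=G4 downbeat m3
  -> R3 @ bar 0 tick 0 v(2, 3): B4 above G4
  -> R5 @ bar 0 tick 0 v(0, 3): opens on m3
  -> R3 @ bar 0 tick 1 v(2, 3): B4 above G4
  -> R3 @ bar 0 tick 2 v(2, 3): B4 above G4
  -> R3 @ bar 0 tick 3 v(2, 3): B4 above G4
  -> R2 @ bar 1 tick 0 v(2, 3): B4/G4 M3 -> G4/C4 P5 similar
  -> R3 @ bar 1 tick 0 v(2, 3): G4 above C4
  -> R4 @ bar 1 tick 0 v(0, 2): F3/G4 M2 untreated
  -> R3 @ bar 1 tick 1 v(2, 3): G4 above C4
  -> R3 @ bar 1 tick 2 v(2, 3): G4 above C4
  -> R3 @ bar 1 tick 3 v(2, 3): G4 above C4
  -> R3 @ bar 3 tick 0 v(1, 2): B4 above A4
  -> R3 @ bar 3 tick 0 v(2, 3): A4 above D4
  -> R4 @ bar 3 tick 0 v(0, 2): G3/A4 M2 untreated
  -> R3 @ bar 3 tick 1 v(1, 2): B4 above A4
  -> R3 @ bar 3 tick 1 v(2, 3): A4 above D4
  -> R3 @ bar 3 tick 2 v(1, 2): B4 above A4
  -> R3 @ bar 3 tick 2 v(2, 3): A4 above D4
  -> R3 @ bar 3 tick 3 v(1, 2): B4 above A4
  -> R3 @ bar 3 tick 3 v(2, 3): A4 above D4
  -> R2 @ bar 4 tick 0 v(0, 1): G3/B4 M3 -> F3/C4 P5 similar
  -> R4 @ bar 4 tick 0 v(0, 2): F3/E4 M7 untreated
  -> R7 @ bar 4 tick 0 v(1,): B4->C4 leap 11st
  -> R1 @ bar 5 tick 0 v(0, 1): F3/C4 P5 -> G3/D4 P5 similar
  -> R1 @ bar 5 tick 0 v(0, 3): F3/F4 P8 -> G3/G4 P8 similar
  -> R3 @ bar 5 tick 0 v(2, 3): B4 above G4
  -> R3 @ bar 5 tick 1 v(2, 3): B4 above G4
  -> R3 @ bar 5 tick 2 v(2, 3): B4 above G4
  -> R3 @ bar 5 tick 3 v(2, 3): B4 above G4
  -> R1 @ bar 6 tick 0 v(0, 3): G3/G4 P8 -> F3/F4 P8 similar
  -> R3 @ bar 6 tick 0 v(2, 3): A4 above F4
  -> R8 @ bar 6 tick 0 v(0, 3): penult P8 not 3rd/6th
  -> R3 @ bar 6 tick 1 v(2, 3): A4 above F4
  -> R3 @ bar 6 tick 2 v(2, 3): A4 above F4
  -> R3 @ bar 6 tick 3 v(2, 3): A4 above F4
  -> R1 @ bar 7 tick 0 v(1, 2): D4/A4 P5 -> E4/B4 P5 similar
  -> R3 @ bar 7 tick 0 v(2, 3): B4 above G4
  -> R3 @ bar 7 tick 1 v(2, 3): B4 above G4
  -> R3 @ bar 7 tick 2 v(2, 3): B4 above G4
  -> R3 @ bar 7 tick 3 v(2, 3): B4 above G4
  -> R6 @ bar 7 tick 3 v(0, 3): closes on m3

(0, 0, R3, (2, 3))
(0, 0, R5, (0, 3))
(0, 1, R3, (2, 3))
(0, 2, R3, (2, 3))
(0, 3, R3, (2, 3))
(1, 0, R2, (2, 3))
(1, 0, R3, (2, 3))
(1, 0, R4, (0, 2))
(1, 1, R3, (2, 3))
(1, 2, R3, (2, 3))
(1, 3, R3, (2, 3))
(3, 0, R3, (1, 2))
(3, 0, R3, (2, 3))
(3, 0, R4, (0, 2))
(3, 1, R3, (1, 2))
(3, 1, R3, (2, 3))
(3, 2, R3, (1, 2))
(3, 2, R3, (2, 3))
(3, 3, R3, (1, 2))
(3, 3, R3, (2, 3))
(4, 0, R2, (0, 1))
(4, 0, R4, (0, 2))
(4, 0, R7, (1,))
(5, 0, R1, (0, 1))
(5, 0, R1, (0, 3))
(5, 0, R3, (2, 3))
(5, 1, R3, (2, 3))
(5, 2, R3, (2, 3))
(5, 3, R3, (2, 3))
(6, 0, R1, (0, 3))
(6, 0, R3, (2, 3))
(6, 0, R8, (0, 3))
(6, 1, R3, (2, 3))
(6, 2, R3, (2, 3))
(6, 3, R3, (2, 3))
(7, 0, R1, (1, 2))
(7, 0, R3, (2, 3))
(7, 1, R3, (2, 3))
(7, 2, R3, (2, 3))
(7, 3, R3, (2, 3))
(7, 3, R6, (0, 3))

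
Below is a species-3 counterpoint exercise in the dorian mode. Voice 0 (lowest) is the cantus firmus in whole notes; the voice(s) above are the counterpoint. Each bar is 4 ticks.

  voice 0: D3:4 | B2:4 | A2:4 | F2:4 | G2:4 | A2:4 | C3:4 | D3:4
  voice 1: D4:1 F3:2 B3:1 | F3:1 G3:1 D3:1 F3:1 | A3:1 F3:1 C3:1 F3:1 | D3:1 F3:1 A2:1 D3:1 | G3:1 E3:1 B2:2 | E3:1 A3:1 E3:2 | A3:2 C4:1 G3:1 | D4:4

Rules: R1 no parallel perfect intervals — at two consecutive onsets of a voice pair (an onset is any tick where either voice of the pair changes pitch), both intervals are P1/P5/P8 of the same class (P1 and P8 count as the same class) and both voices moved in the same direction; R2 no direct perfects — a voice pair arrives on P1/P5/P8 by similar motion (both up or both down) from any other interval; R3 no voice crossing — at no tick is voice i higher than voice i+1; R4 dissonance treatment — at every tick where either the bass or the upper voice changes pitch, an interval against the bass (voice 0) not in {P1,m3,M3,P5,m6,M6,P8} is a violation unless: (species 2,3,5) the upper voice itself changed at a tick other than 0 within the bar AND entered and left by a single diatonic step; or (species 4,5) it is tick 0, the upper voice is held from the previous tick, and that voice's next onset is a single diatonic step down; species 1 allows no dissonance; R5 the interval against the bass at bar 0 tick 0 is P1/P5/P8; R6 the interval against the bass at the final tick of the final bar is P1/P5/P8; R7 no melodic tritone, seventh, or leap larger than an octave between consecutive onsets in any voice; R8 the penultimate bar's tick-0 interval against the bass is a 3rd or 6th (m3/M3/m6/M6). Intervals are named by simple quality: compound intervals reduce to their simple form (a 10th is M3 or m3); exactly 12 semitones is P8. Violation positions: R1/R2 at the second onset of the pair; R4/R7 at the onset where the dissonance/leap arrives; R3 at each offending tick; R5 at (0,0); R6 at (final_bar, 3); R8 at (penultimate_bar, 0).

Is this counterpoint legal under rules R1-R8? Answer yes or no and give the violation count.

No (7 violations)

bar 0: v0=D3 v1=D4 (P8)
bar 1: v0=B2 v1=F3 (TT)
bar 2: v0=A2 v1=A3 (P8)
bar 3: v0=F2 v1=D3 (M6)
bar 4: v0=G2 v1=G3 (P8)
bar 5: v0=A2 v1=E3 (P5)
bar 6: v0=C3 v1=A3 (M6)
bar 7: v0=D3 v1=D4 (P8)
  R7 @ bar0.3: F3->B3 leap 6st
  R4 @ bar1.0: B2/F3 TT untreated
  R7 @ bar1.0: B3->F3 leap 6st
  R4 @ bar1.3: B2/F3 TT untreated
  R2 @ bar4.0: F2/D3 M6 -> G2/G3 P8 similar
  R2 @ bar5.0: G2/B2 M3 -> A2/E3 P5 similar
  R2 @ bar7.0: C3/G3 P5 -> D3/D4 P8 similar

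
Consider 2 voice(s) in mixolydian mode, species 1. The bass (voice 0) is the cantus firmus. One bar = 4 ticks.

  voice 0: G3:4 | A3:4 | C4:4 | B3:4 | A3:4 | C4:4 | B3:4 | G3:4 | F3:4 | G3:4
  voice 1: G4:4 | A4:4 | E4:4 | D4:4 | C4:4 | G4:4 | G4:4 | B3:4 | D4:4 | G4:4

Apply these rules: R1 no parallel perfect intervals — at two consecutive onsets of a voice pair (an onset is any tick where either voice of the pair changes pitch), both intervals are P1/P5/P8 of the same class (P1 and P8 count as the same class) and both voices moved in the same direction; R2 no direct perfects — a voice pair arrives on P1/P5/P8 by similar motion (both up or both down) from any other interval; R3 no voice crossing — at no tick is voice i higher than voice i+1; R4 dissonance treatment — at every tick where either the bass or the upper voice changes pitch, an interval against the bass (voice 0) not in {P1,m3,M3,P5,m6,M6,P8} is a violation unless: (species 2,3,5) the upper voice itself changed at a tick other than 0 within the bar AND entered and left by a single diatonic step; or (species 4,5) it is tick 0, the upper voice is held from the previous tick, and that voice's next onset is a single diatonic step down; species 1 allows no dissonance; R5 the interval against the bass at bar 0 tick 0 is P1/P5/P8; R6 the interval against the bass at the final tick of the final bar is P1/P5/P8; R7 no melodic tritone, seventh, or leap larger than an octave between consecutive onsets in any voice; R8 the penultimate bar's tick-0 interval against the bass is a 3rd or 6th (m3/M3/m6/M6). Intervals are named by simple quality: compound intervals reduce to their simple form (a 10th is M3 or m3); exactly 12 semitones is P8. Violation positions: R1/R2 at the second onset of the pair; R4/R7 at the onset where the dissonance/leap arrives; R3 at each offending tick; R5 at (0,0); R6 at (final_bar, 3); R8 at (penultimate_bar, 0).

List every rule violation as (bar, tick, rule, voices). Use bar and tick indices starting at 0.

bar 0: v0=G3 v1=G4 downbeat P8
bar 1: v0=A3 v1=A4 downbeat P8
bar 2: v0=C4 v1=E4 downbeat M3
bar 3: v0=B3 v1=D4 downbeat m3
bar 4: v0=A3 v1=C4 downbeat m3
bar 5: v0=C4 v1=G4 downbeat P5
bar 6: v0=B3 v1=G4 downbeat m6
bar 7: v0=G3 v1=B3 downbeat M3
bar 8: v0=F3 v1=D4 downbeat M6
bar 9: v0=G3 v1=G4 downbeat P8
  -> R1 @ bar 1 tick 0 v(0, 1): G3/G4 P8 -> A3/A4 P8 similar
  -> R2 @ bar 5 tick 0 v(0, 1): A3/C4 m3 -> C4/G4 P5 similar
  -> R2 @ bar 9 tick 0 v(0, 1): F3/D4 M6 -> G3/G4 P8 similar

(1, 0, R1, (0, 1))
(5, 0, R2, (0, 1))
(9, 0, R2, (0, 1))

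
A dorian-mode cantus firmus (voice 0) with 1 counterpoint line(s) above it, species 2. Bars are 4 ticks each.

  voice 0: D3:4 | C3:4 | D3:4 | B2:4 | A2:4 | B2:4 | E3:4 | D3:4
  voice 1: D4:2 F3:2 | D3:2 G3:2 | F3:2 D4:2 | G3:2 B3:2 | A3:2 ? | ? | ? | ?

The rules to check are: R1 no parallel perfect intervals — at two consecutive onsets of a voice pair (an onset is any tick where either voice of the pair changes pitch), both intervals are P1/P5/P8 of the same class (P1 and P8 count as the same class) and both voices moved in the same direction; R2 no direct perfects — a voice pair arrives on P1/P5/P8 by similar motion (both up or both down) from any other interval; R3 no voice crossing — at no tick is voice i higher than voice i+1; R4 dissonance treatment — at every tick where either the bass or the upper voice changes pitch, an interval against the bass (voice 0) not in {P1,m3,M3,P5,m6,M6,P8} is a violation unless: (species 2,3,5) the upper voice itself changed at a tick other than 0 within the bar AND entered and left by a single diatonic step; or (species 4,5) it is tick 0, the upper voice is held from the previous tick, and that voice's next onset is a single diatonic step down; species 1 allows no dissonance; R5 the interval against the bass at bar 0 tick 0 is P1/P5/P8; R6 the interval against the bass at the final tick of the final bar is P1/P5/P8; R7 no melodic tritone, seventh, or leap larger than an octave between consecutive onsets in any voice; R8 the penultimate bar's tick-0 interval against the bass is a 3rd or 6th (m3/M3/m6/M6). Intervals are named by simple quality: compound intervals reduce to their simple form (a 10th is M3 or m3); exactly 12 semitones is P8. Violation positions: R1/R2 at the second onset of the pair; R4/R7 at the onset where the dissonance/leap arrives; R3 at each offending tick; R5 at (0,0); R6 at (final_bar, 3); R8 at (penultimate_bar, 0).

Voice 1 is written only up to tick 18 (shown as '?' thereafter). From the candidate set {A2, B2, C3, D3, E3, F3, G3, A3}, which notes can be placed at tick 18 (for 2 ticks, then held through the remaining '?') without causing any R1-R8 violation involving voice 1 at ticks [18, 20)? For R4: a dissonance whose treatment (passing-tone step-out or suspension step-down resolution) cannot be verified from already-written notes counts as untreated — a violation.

{A2, A3, C3, E3, F3}

A2: legal
B2: violates R4,R7
C3: legal
D3: violates R4
E3: legal
F3: legal
G3: violates R4
A3: legal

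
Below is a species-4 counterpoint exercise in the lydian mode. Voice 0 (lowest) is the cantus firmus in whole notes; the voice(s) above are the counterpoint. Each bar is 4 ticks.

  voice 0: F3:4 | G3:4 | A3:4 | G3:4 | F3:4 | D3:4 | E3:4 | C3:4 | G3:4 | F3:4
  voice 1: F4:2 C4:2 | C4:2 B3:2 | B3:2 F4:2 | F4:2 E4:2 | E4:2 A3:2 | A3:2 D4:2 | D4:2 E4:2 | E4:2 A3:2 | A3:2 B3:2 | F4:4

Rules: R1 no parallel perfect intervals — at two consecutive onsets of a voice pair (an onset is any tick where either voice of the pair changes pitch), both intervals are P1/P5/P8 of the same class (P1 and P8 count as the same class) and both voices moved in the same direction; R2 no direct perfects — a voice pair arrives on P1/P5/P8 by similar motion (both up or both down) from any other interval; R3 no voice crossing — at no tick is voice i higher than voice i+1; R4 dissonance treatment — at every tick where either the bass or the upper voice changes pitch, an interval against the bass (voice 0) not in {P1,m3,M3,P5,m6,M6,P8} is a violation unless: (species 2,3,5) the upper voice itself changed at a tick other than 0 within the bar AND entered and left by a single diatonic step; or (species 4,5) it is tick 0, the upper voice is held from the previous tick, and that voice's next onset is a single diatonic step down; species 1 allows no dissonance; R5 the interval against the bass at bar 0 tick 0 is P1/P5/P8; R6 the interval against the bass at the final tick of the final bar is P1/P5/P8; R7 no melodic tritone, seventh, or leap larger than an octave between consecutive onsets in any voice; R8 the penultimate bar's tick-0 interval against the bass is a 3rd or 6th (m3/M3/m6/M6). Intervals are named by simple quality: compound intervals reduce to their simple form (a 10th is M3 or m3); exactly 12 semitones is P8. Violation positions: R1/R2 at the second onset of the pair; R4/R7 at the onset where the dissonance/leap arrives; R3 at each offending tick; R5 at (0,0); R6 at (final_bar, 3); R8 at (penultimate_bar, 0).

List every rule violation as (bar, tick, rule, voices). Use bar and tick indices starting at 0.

(2, 0, R4, (0, 1))
(2, 2, R7, (1,))
(4, 0, R4, (0, 1))
(6, 0, R4, (0, 1))
(8, 0, R4, (0, 1))
(8, 0, R8, (0, 1))
(9, 0, R7, (1,))

bar 0: v0=F3 v1=F4 downbeat P8
bar 1: v0=G3 v1=C4 downbeat P4
bar 2: v0=A3 v1=B3 downbeat M2
bar 3: v0=G3 v1=F4 downbeat m7
bar 4: v0=F3 v1=E4 downbeat M7
bar 5: v0=D3 v1=A3 downbeat P5
bar 6: v0=E3 v1=D4 downbeat m7
bar 7: v0=C3 v1=E4 downbeat M3
bar 8: v0=G3 v1=A3 downbeat M2
bar 9: v0=F3 v1=F4 downbeat P8
  -> R4 @ bar 2 tick 0 v(0, 1): A3/B3 M2 untreated
  -> R7 @ bar 2 tick 2 v(1,): B3->F4 leap 6st
  -> R4 @ bar 4 tick 0 v(0, 1): F3/E4 M7 untreated
  -> R4 @ bar 6 tick 0 v(0, 1): E3/D4 m7 untreated
  -> R4 @ bar 8 tick 0 v(0, 1): G3/A3 M2 untreated
  -> R8 @ bar 8 tick 0 v(0, 1): penult M2 not 3rd/6th
  -> R7 @ bar 9 tick 0 v(1,): B3->F4 leap 6st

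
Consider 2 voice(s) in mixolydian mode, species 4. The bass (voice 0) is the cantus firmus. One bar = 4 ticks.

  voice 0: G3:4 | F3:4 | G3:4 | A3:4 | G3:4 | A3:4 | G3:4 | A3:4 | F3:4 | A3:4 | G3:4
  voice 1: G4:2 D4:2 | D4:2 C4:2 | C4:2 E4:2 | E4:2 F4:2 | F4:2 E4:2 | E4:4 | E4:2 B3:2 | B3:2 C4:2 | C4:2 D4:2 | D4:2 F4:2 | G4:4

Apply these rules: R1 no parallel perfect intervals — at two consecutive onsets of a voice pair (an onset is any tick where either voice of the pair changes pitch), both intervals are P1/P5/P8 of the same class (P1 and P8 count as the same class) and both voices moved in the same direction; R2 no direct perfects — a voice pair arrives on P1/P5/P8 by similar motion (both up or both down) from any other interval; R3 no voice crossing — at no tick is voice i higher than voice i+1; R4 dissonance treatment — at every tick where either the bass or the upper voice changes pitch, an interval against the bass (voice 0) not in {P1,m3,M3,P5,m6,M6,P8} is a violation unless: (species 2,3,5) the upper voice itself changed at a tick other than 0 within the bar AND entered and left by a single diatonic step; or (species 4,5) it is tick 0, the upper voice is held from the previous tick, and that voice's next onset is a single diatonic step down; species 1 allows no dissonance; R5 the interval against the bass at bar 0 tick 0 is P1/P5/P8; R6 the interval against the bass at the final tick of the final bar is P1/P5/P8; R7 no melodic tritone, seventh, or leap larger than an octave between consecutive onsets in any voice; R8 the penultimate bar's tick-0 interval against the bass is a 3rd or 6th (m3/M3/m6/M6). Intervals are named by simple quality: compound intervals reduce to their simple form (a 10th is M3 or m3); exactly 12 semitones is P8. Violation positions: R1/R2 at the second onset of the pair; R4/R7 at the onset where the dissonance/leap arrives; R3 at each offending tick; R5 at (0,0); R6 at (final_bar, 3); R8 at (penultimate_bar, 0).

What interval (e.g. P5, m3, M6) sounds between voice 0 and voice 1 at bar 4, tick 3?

M6

voice 0=G3 voice 1=E4 -> M6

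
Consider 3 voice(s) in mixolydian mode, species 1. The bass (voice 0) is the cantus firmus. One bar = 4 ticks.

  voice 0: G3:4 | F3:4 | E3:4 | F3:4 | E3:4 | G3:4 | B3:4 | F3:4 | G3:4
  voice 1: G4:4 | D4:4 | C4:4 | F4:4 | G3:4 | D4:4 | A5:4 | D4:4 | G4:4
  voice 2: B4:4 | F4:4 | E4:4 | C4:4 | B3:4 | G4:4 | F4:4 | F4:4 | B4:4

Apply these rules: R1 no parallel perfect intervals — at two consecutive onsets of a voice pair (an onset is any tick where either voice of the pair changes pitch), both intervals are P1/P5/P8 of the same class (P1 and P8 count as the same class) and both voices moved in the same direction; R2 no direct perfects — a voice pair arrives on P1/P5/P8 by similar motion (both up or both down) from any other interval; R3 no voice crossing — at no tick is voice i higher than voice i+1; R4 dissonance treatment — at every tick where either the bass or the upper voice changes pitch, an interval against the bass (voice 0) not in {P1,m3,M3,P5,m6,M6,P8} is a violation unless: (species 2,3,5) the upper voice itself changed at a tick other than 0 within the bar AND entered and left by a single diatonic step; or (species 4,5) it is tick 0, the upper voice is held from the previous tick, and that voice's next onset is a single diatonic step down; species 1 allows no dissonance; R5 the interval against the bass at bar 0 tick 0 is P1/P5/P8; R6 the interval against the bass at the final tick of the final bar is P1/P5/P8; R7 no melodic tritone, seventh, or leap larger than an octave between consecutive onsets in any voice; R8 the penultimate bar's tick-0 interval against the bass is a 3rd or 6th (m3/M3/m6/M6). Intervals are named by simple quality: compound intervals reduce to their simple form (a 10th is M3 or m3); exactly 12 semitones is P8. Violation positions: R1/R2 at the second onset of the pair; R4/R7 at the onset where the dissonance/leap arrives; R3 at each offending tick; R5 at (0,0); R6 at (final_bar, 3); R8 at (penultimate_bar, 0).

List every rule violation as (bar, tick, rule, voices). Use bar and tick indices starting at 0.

(0, 0, R5, (0, 2))
(1, 0, R2, (0, 2))
(1, 0, R7, (2,))
(2, 0, R1, (0, 2))
(3, 0, R2, (0, 1))
(3, 0, R3, (1, 2))
(3, 1, R3, (1, 2))
(3, 2, R3, (1, 2))
(3, 3, R3, (1, 2))
(4, 0, R1, (0, 2))
(4, 0, R7, (1,))
(5, 0, R2, (0, 1))
(5, 0, R2, (0, 2))
(6, 0, R3, (1, 2))
(6, 0, R4, (0, 1))
(6, 0, R4, (0, 2))
(6, 0, R7, (1,))
(6, 1, R3, (1, 2))
(6, 2, R3, (1, 2))
(6, 3, R3, (1, 2))
(7, 0, R7, (0,))
(7, 0, R7, (1,))
(7, 0, R8, (0, 2))
(8, 0, R2, (0, 1))
(8, 0, R7, (2,))
(8, 3, R6, (0, 2))

bar 0: v0=G3 v1=G4 v2=B4 downbeat M3
bar 1: v0=F3 v1=D4 v2=F4 downbeat P8
bar 2: v0=E3 v1=C4 v2=E4 downbeat P8
bar 3: v0=F3 v1=F4 v2=C4 downbeat P5
bar 4: v0=E3 v1=G3 v2=B3 downbeat P5
bar 5: v0=G3 v1=D4 v2=G4 downbeat P8
bar 6: v0=B3 v1=A5 v2=F4 downbeat TT
bar 7: v0=F3 v1=D4 v2=F4 downbeat P8
bar 8: v0=G3 v1=G4 v2=B4 downbeat M3
  -> R5 @ bar 0 tick 0 v(0, 2): opens on M3
  -> R2 @ bar 1 tick 0 v(0, 2): G3/B4 M3 -> F3/F4 P8 similar
  -> R7 @ bar 1 tick 0 v(2,): B4->F4 leap 6st
  -> R1 @ bar 2 tick 0 v(0, 2): F3/F4 P8 -> E3/E4 P8 similar
  -> R2 @ bar 3 tick 0 v(0, 1): E3/C4 m6 -> F3/F4 P8 similar
  -> R3 @ bar 3 tick 0 v(1, 2): F4 above C4
  -> R3 @ bar 3 tick 1 v(1, 2): F4 above C4
  -> R3 @ bar 3 tick 2 v(1, 2): F4 above C4
  -> R3 @ bar 3 tick 3 v(1, 2): F4 above C4
  -> R1 @ bar 4 tick 0 v(0, 2): F3/C4 P5 -> E3/B3 P5 similar
  -> R7 @ bar 4 tick 0 v(1,): F4->G3 leap 10st
  -> R2 @ bar 5 tick 0 v(0, 1): E3/G3 m3 -> G3/D4 P5 similar
  -> R2 @ bar 5 tick 0 v(0, 2): E3/B3 P5 -> G3/G4 P8 similar
  -> R3 @ bar 6 tick 0 v(1, 2): A5 above F4
  -> R4 @ bar 6 tick 0 v(0, 1): B3/A5 m7 untreated
  -> R4 @ bar 6 tick 0 v(0, 2): B3/F4 TT untreated
  -> R7 @ bar 6 tick 0 v(1,): D4->A5 leap 19st
  -> R3 @ bar 6 tick 1 v(1, 2): A5 above F4
  -> R3 @ bar 6 tick 2 v(1, 2): A5 above F4
  -> R3 @ bar 6 tick 3 v(1, 2): A5 above F4
  -> R7 @ bar 7 tick 0 v(0,): B3->F3 leap 6st
  -> R7 @ bar 7 tick 0 v(1,): A5->D4 leap 19st
  -> R8 @ bar 7 tick 0 v(0, 2): penult P8 not 3rd/6th
  -> R2 @ bar 8 tick 0 v(0, 1): F3/D4 M6 -> G3/G4 P8 similar
  -> R7 @ bar 8 tick 0 v(2,): F4->B4 leap 6st
  -> R6 @ bar 8 tick 3 v(0, 2): closes on M3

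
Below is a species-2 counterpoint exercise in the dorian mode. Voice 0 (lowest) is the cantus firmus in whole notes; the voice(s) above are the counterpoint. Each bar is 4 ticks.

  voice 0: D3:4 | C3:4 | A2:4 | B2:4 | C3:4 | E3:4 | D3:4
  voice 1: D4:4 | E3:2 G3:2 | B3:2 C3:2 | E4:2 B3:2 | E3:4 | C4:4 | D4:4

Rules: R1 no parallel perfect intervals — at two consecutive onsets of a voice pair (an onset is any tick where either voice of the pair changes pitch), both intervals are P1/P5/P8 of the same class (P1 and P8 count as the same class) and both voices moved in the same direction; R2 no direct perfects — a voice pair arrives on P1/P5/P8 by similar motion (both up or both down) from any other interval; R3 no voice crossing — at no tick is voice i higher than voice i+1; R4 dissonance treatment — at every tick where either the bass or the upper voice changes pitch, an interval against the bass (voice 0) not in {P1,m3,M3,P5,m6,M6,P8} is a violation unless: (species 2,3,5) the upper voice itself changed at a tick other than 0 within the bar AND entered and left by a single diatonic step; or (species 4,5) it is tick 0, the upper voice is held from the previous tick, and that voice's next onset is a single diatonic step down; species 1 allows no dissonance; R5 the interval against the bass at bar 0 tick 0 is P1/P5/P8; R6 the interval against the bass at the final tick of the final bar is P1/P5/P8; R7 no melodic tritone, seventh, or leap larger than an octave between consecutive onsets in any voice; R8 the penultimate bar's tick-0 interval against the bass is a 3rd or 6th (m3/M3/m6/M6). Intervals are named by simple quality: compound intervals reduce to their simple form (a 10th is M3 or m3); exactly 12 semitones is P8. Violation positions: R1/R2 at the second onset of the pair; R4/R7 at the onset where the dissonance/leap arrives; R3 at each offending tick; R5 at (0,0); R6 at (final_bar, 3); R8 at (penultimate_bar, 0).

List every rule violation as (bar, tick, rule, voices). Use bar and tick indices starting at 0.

(1, 0, R7, (1,))
(2, 0, R4, (0, 1))
(2, 2, R7, (1,))
(3, 0, R4, (0, 1))
(3, 0, R7, (1,))

bar 0: v0=D3 v1=D4 downbeat P8
bar 1: v0=C3 v1=E3 downbeat M3
bar 2: v0=A2 v1=B3 downbeat M2
bar 3: v0=B2 v1=E4 downbeat P4
bar 4: v0=C3 v1=E3 downbeat M3
bar 5: v0=E3 v1=C4 downbeat m6
bar 6: v0=D3 v1=D4 downbeat P8
  -> R7 @ bar 1 tick 0 v(1,): D4->E3 leap 10st
  -> R4 @ bar 2 tick 0 v(0, 1): A2/B3 M2 untreated
  -> R7 @ bar 2 tick 2 v(1,): B3->C3 leap 11st
  -> R4 @ bar 3 tick 0 v(0, 1): B2/E4 P4 untreated
  -> R7 @ bar 3 tick 0 v(1,): C3->E4 leap 16st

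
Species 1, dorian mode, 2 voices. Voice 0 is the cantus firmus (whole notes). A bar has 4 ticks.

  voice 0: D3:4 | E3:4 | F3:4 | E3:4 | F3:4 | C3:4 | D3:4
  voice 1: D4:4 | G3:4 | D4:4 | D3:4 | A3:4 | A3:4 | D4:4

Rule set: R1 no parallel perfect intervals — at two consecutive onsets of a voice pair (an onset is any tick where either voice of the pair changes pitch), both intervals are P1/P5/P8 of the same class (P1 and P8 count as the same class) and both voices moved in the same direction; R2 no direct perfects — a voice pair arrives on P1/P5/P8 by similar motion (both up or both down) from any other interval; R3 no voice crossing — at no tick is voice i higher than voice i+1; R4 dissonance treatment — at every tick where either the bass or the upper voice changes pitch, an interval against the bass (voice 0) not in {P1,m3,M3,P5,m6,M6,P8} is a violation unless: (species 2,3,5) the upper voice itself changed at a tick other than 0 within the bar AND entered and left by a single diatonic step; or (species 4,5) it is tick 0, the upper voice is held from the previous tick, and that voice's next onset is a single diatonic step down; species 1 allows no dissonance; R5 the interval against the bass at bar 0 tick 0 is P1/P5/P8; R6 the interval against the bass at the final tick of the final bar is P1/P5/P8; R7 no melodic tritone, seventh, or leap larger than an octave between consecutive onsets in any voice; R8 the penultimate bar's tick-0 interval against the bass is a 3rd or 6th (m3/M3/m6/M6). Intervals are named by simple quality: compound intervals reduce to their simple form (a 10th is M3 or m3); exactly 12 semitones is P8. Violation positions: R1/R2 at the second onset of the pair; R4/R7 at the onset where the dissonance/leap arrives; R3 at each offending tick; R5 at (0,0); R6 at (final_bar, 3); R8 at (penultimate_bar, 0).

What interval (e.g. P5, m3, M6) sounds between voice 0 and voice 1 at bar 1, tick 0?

voice 0=E3 voice 1=G3 -> m3

m3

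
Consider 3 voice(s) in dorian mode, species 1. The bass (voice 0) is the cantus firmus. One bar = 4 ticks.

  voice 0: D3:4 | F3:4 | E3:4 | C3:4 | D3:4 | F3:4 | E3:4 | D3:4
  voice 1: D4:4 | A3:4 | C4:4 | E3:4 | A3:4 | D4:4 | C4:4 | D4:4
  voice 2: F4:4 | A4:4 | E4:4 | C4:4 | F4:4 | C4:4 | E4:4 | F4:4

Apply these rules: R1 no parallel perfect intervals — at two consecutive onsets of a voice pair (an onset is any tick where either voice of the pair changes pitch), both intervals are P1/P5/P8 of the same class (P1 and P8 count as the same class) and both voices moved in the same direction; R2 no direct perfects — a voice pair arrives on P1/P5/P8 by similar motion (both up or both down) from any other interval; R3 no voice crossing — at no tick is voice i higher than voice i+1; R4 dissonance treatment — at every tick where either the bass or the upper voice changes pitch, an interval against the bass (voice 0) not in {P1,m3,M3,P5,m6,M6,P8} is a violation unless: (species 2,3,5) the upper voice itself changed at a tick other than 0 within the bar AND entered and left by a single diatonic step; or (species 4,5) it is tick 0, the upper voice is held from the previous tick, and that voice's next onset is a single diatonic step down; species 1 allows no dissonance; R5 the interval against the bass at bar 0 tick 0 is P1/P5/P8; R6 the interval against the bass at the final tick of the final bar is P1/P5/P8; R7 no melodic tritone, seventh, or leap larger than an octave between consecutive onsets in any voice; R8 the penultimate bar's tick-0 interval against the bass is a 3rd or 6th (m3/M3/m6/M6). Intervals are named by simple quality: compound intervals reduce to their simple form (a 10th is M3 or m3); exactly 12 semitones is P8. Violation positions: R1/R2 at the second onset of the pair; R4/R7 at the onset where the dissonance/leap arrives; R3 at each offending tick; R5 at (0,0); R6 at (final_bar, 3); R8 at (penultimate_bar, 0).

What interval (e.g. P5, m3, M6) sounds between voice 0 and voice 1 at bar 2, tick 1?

m6

voice 0=E3 voice 1=C4 -> m6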